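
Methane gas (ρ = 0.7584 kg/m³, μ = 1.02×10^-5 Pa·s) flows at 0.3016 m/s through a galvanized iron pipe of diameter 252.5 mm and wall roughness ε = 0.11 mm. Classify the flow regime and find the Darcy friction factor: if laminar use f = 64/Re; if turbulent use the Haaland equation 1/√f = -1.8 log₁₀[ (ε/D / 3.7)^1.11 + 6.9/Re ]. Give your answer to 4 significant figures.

Re = ρVD/μ = 0.7584·0.3016·0.2525/1.02e-05 = 5662.
Re > 4000 → turbulent. ε/D = 0.00011/0.2525 = 0.000436; Haaland: 1/√f = -1.8 log₁₀[4.35e-05 + 0.00122] = 5.218, so f = 0.03673.

f ≈ 0.03673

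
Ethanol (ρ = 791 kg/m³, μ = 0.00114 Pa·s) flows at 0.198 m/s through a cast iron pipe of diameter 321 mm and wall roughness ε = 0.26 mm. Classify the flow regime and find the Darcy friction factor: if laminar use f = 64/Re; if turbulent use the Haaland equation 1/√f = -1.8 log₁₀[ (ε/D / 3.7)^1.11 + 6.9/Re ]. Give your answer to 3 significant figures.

f ≈ 0.0236

Re = ρVD/μ = 791·0.198·0.321/0.00114 = 4.41e+04.
Re > 4000 → turbulent. ε/D = 0.00026/0.321 = 0.00081; Haaland: 1/√f = -1.8 log₁₀[8.66e-05 + 0.000156] = 6.506, so f = 0.02363.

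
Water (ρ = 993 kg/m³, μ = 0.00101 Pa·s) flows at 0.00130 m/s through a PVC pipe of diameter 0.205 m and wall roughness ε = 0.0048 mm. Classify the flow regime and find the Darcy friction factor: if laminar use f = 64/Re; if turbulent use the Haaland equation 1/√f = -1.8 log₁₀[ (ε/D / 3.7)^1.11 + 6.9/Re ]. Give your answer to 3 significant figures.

f ≈ 0.244

Re = ρVD/μ = 993·0.0013·0.205/0.00101 = 262.
Re < 2300 → laminar, so f = 64/Re = 0.2443 (roughness is irrelevant in laminar flow).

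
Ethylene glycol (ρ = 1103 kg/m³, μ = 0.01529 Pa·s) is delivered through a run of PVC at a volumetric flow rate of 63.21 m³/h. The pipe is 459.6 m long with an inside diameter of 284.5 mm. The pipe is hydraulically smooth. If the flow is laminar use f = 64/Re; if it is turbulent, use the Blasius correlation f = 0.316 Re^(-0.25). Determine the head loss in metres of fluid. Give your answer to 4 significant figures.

Q = 63.21 m³/h = 63.21/3600 = 0.01756 m³/s.
Cross-sectional area A = πD²/4 = π(0.2845)²/4 = 0.06357 m²; mean velocity V = Q/A = 0.01756/0.06357 = 0.2762 m/s.
Reynolds number Re = ρVD/μ = 1103 · 0.2762 · 0.2845 / 0.0153 = 5669.
Re > 4000 → turbulent. Smooth-pipe (Blasius): f = 0.316 Re^(-0.25) = 0.316/(5669)^0.25 = 0.03642.
Darcy-Weisbach: ΔP = f(L/D)(ρV²/2) = 0.03642·(459.6/0.2845)·(1103·0.2762²/2) = 0.03642·1615·42.07 = 2475 Pa.
Head loss h_f = ΔP/(ρg) = 2475/(1103·9.81) = 0.2288 m.

h_f ≈ 0.2288 m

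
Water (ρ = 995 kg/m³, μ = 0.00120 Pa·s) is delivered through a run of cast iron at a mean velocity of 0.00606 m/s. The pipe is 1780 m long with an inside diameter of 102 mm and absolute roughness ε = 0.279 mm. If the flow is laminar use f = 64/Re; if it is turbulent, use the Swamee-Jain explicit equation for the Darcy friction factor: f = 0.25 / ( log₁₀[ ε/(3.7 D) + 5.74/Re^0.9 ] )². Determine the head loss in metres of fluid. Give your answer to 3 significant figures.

h_f ≈ 0.00408 m

Reynolds number Re = ρVD/μ = 995 · 0.00606 · 0.102 / 0.0012 = 512.5.
Re < 2300 → laminar flow, so f = 64/Re = 64/512.5 = 0.1249 (the turbulent correlation is not needed).
Darcy-Weisbach: ΔP = f(L/D)(ρV²/2) = 0.1249·(1780/0.102)·(995·0.00606²/2) = 0.1249·1.745e+04·0.01827 = 39.81 Pa.
Head loss h_f = ΔP/(ρg) = 39.81/(995·9.81) = 0.00408 m.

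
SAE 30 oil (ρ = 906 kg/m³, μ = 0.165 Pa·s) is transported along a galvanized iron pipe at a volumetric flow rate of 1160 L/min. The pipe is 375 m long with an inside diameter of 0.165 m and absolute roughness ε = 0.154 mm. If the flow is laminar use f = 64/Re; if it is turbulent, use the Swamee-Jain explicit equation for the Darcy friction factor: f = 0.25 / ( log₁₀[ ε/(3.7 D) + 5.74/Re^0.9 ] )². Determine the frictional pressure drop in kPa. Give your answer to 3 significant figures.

Q = 1160 L/min = 1160/60000 = 0.01933 m³/s.
Cross-sectional area A = πD²/4 = π(0.165)²/4 = 0.02138 m²; mean velocity V = Q/A = 0.01933/0.02138 = 0.9042 m/s.
Reynolds number Re = ρVD/μ = 906 · 0.9042 · 0.165 / 0.165 = 819.2.
Re < 2300 → laminar flow, so f = 64/Re = 64/819.2 = 0.07813 (the turbulent correlation is not needed).
Darcy-Weisbach: ΔP = f(L/D)(ρV²/2) = 0.07813·(375/0.165)·(906·0.9042²/2) = 0.07813·2273·370.3 = 6.576e+04 Pa.
ΔP = 6.576e+04 Pa = 65.8 kPa.

ΔP ≈ 65.8 kPa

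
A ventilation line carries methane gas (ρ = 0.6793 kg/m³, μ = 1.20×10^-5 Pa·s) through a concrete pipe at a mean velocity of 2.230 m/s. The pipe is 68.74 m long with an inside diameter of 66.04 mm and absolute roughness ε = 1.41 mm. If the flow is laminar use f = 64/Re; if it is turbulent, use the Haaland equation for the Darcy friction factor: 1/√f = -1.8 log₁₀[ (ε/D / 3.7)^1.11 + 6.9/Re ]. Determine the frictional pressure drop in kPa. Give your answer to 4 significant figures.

Reynolds number Re = ρVD/μ = 0.6793 · 2.23 · 0.06604 / 1.2e-05 = 8337.
Re > 4000 → turbulent. Relative roughness ε/D = 0.00141/0.06604 = 0.0214. Haaland: 1/√f = -1.8 log₁₀[(0.0214/3.7)^1.11 + 6.9/8337] = -1.8 log₁₀[0.00327 + 0.000828] = 4.297, so f = 0.05416.
Darcy-Weisbach: ΔP = f(L/D)(ρV²/2) = 0.05416·(68.74/0.06604)·(0.6793·2.23²/2) = 0.05416·1041·1.689 = 95.22 Pa.
ΔP = 95.22 Pa = 0.09522 kPa.

ΔP ≈ 0.09522 kPa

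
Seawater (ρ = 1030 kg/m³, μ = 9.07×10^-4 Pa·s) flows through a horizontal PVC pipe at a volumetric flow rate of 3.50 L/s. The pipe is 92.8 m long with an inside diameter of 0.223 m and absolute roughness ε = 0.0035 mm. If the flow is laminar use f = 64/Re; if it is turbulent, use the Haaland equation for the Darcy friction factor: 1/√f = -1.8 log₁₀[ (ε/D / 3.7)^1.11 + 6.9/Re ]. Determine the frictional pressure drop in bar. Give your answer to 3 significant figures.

ΔP ≈ 4.30×10^-4 bar

Q = 3.50 L/s = 3.50/1000 = 0.0035 m³/s.
Cross-sectional area A = πD²/4 = π(0.223)²/4 = 0.03906 m²; mean velocity V = Q/A = 0.0035/0.03906 = 0.08961 m/s.
Reynolds number Re = ρVD/μ = 1030 · 0.08961 · 0.223 / 0.000907 = 2.269e+04.
Re > 4000 → turbulent. Relative roughness ε/D = 3.5e-06/0.223 = 1.57e-05. Haaland: 1/√f = -1.8 log₁₀[(1.57e-05/3.7)^1.11 + 6.9/2.269e+04] = -1.8 log₁₀[1.09e-06 + 0.000304] = 6.328, so f = 0.02497.
Darcy-Weisbach: ΔP = f(L/D)(ρV²/2) = 0.02497·(92.8/0.223)·(1030·0.08961²/2) = 0.02497·416.1·4.136 = 42.98 Pa.
ΔP = 42.98 Pa = 4.30×10^-4 bar.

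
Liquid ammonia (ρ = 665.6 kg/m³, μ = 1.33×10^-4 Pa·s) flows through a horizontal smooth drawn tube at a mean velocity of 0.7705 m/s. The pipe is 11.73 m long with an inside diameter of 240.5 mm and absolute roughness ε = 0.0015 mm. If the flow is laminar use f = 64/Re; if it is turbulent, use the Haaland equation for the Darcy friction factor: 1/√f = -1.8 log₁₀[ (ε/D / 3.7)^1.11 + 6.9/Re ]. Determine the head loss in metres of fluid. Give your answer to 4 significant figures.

h_f ≈ 0.01747 m

Reynolds number Re = ρVD/μ = 665.6 · 0.7705 · 0.2405 / 0.000133 = 9.274e+05.
Re > 4000 → turbulent. Relative roughness ε/D = 1.5e-06/0.2405 = 6.24e-06. Haaland: 1/√f = -1.8 log₁₀[(6.24e-06/3.7)^1.11 + 6.9/9.274e+05] = -1.8 log₁₀[3.91e-07 + 7.44e-06] = 9.191, so f = 0.01184.
Darcy-Weisbach: ΔP = f(L/D)(ρV²/2) = 0.01184·(11.73/0.2405)·(665.6·0.7705²/2) = 0.01184·48.77·197.6 = 114.1 Pa.
Head loss h_f = ΔP/(ρg) = 114.1/(665.6·9.81) = 0.01747 m.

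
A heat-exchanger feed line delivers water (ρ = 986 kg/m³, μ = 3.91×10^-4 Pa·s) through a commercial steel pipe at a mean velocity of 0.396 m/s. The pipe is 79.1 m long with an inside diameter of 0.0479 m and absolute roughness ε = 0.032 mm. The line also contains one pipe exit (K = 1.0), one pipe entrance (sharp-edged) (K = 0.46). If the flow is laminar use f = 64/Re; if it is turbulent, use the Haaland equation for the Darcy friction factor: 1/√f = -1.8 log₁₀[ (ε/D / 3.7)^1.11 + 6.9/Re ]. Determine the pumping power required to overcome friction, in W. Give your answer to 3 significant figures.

Reynolds number Re = ρVD/μ = 986 · 0.396 · 0.0479 / 0.000391 = 4.783e+04.
Re > 4000 → turbulent. Relative roughness ε/D = 3.2e-05/0.0479 = 0.000668. Haaland: 1/√f = -1.8 log₁₀[(0.000668/3.7)^1.11 + 6.9/4.783e+04] = -1.8 log₁₀[7e-05 + 0.000144] = 6.604, so f = 0.02293.
Total minor-loss coefficient ΣK = 1·1 + 1·0.46 = 1.46.
ΔP = [f·L/D + ΣK]·(ρV²/2) = [0.02293·79.1/0.0479 + 1.46]·(986·0.396²/2) = [37.86 + 1.46]·77.31 = 3040 Pa.
Q = V·A = 0.396·0.001802 = 0.0007136 m³/s.
Pumping power P = QΔP = 0.0007136·3040 = 2.169 W = 2.17 W.

P ≈ 2.17 W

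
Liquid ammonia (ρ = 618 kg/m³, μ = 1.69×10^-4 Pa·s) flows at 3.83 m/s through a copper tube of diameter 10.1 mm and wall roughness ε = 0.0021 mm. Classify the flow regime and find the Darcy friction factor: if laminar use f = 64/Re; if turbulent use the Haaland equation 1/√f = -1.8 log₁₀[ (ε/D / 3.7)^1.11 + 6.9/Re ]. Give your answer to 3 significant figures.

Re = ρVD/μ = 618·3.83·0.0101/0.000169 = 1.415e+05.
Re > 4000 → turbulent. ε/D = 2.1e-06/0.0101 = 0.000208; Haaland: 1/√f = -1.8 log₁₀[1.91e-05 + 4.88e-05] = 7.502, so f = 0.01777.

f ≈ 0.0178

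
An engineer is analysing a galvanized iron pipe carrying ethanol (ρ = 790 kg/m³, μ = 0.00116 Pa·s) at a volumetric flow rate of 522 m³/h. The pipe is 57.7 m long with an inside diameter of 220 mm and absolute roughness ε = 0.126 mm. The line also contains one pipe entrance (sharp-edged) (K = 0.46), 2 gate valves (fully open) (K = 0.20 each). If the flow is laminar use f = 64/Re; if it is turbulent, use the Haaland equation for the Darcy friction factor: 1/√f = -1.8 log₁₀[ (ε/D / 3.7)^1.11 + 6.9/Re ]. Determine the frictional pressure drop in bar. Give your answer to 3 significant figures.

ΔP ≈ 0.320 bar

Q = 522 m³/h = 522/3600 = 0.145 m³/s.
Cross-sectional area A = πD²/4 = π(0.22)²/4 = 0.03801 m²; mean velocity V = Q/A = 0.145/0.03801 = 3.814 m/s.
Reynolds number Re = ρVD/μ = 790 · 3.814 · 0.22 / 0.00116 = 5.715e+05.
Re > 4000 → turbulent. Relative roughness ε/D = 0.000126/0.22 = 0.000573. Haaland: 1/√f = -1.8 log₁₀[(0.000573/3.7)^1.11 + 6.9/5.715e+05] = -1.8 log₁₀[5.9e-05 + 1.21e-05] = 7.467, so f = 0.01793.
Total minor-loss coefficient ΣK = 1·0.46 + 2·0.2 = 0.86.
ΔP = [f·L/D + ΣK]·(ρV²/2) = [0.01793·57.7/0.22 + 0.86]·(790·3.814²/2) = [4.704 + 0.86]·5747 = 3.198e+04 Pa.
ΔP = 3.198e+04 Pa = 0.320 bar.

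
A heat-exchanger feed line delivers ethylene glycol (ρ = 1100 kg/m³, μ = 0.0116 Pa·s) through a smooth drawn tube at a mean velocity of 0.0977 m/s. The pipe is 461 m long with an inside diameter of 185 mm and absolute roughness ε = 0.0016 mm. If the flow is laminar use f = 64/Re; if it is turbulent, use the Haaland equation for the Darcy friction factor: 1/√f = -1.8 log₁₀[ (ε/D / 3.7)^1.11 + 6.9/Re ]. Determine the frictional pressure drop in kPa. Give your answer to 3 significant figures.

ΔP ≈ 0.488 kPa

Reynolds number Re = ρVD/μ = 1100 · 0.0977 · 0.185 / 0.0116 = 1714.
Re < 2300 → laminar flow, so f = 64/Re = 64/1714 = 0.03734 (the turbulent correlation is not needed).
Darcy-Weisbach: ΔP = f(L/D)(ρV²/2) = 0.03734·(461/0.185)·(1100·0.0977²/2) = 0.03734·2492·5.25 = 488.5 Pa.
ΔP = 488.5 Pa = 0.488 kPa.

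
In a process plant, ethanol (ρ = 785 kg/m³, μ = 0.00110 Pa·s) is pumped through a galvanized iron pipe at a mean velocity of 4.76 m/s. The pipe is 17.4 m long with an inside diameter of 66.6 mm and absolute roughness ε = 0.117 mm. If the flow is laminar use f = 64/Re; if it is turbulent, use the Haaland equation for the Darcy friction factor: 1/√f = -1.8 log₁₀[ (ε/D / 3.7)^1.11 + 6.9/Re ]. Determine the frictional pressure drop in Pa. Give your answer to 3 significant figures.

ΔP ≈ 54500 Pa

Reynolds number Re = ρVD/μ = 785 · 4.76 · 0.0666 / 0.0011 = 2.262e+05.
Re > 4000 → turbulent. Relative roughness ε/D = 0.000117/0.0666 = 0.00176. Haaland: 1/√f = -1.8 log₁₀[(0.00176/3.7)^1.11 + 6.9/2.262e+05] = -1.8 log₁₀[0.000205 + 3.05e-05] = 6.532, so f = 0.02344.
Darcy-Weisbach: ΔP = f(L/D)(ρV²/2) = 0.02344·(17.4/0.0666)·(785·4.76²/2) = 0.02344·261.3·8893 = 5.446e+04 Pa.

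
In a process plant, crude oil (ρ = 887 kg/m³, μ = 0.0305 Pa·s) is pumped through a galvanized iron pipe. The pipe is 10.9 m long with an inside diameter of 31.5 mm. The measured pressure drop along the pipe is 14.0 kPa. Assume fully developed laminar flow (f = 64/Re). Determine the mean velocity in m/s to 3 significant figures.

For laminar flow, f = 64/Re with Re = ρVD/μ, so Darcy-Weisbach reduces to ΔP = 32μLV/D². Solving for V: V = ΔP·D²/(32μL) = 1.4e+04·(0.0315)²/(32·0.0305·10.9) = 1.306 m/s.
Check: Re = ρVD/μ = 887·1.306·0.0315/0.0305 = 1196 < 2300, so the laminar assumption holds.

V ≈ 1.31 m/s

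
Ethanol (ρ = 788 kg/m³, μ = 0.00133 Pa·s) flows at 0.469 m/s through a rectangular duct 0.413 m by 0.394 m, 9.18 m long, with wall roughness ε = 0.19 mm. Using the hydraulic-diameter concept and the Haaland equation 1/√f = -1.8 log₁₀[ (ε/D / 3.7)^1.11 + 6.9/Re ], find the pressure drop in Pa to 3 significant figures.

ΔP ≈ 38.8 Pa

Hydraulic diameter D_h = 4A/P = 4·(0.413·0.394)/(2·(0.413+0.394)) = 0.6509/1.614 = 0.4033 m.
Re = ρVD_h/μ = 788·0.469·0.4033/0.00133 = 1.121e+05.
ε/D_h = 0.00019/0.4033 = 0.000471; Haaland gives 1/√f = -1.8 log₁₀[4.75e-05+6.16e-05] = 7.132, so f = 0.01966.
ΔP = f(L/D_h)(ρV²/2) = 0.01966·9.18/0.4033·86.66 = 38.78 Pa.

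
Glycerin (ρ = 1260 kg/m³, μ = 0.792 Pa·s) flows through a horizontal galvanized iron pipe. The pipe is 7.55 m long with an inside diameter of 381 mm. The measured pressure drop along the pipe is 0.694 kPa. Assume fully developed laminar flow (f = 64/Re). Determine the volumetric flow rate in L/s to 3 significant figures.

For laminar flow, f = 64/Re with Re = ρVD/μ, so Darcy-Weisbach reduces to ΔP = 32μLV/D². Solving for V: V = ΔP·D²/(32μL) = 694·(0.381)²/(32·0.792·7.55) = 0.5265 m/s.
Check: Re = ρVD/μ = 1260·0.5265·0.381/0.792 = 319.1 < 2300, so the laminar assumption holds.
Q = V·A = 0.5265·(π/4·0.381²) = 0.06002 m³/s = 60.0 L/s.

Q ≈ 60.0 L/s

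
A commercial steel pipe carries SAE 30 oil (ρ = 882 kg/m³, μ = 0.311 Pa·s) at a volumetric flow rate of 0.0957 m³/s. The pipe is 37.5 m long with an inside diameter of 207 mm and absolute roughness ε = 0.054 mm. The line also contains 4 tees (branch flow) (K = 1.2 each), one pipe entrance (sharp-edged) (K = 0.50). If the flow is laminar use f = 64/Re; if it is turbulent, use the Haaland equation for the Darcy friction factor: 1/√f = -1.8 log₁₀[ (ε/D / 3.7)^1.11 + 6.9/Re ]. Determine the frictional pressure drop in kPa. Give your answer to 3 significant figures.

Cross-sectional area A = πD²/4 = π(0.207)²/4 = 0.03365 m²; mean velocity V = Q/A = 0.0957/0.03365 = 2.844 m/s.
Reynolds number Re = ρVD/μ = 882 · 2.844 · 0.207 / 0.311 = 1669.
Re < 2300 → laminar flow, so f = 64/Re = 64/1669 = 0.03834 (the turbulent correlation is not needed).
Total minor-loss coefficient ΣK = 4·1.2 + 1·0.5 = 5.3.
ΔP = [f·L/D + ΣK]·(ρV²/2) = [0.03834·37.5/0.207 + 5.3]·(882·2.844²/2) = [6.945 + 5.3]·3566 = 4.367e+04 Pa.
ΔP = 4.367e+04 Pa = 43.7 kPa.

ΔP ≈ 43.7 kPa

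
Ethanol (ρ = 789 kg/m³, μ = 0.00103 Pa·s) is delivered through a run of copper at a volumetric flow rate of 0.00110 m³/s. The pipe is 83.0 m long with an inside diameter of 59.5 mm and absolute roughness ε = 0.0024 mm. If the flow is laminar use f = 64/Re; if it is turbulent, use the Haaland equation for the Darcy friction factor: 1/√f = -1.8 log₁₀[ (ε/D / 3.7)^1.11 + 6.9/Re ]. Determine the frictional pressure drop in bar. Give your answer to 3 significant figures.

ΔP ≈ 0.0228 bar

Cross-sectional area A = πD²/4 = π(0.0595)²/4 = 0.002781 m²; mean velocity V = Q/A = 0.0011/0.002781 = 0.3956 m/s.
Reynolds number Re = ρVD/μ = 789 · 0.3956 · 0.0595 / 0.00103 = 1.803e+04.
Re > 4000 → turbulent. Relative roughness ε/D = 2.4e-06/0.0595 = 4.03e-05. Haaland: 1/√f = -1.8 log₁₀[(4.03e-05/3.7)^1.11 + 6.9/1.803e+04] = -1.8 log₁₀[3.1e-06 + 0.000383] = 6.145, so f = 0.02649.
Darcy-Weisbach: ΔP = f(L/D)(ρV²/2) = 0.02649·(83/0.0595)·(789·0.3956²/2) = 0.02649·1395·61.74 = 2281 Pa.
ΔP = 2281 Pa = 0.0228 bar.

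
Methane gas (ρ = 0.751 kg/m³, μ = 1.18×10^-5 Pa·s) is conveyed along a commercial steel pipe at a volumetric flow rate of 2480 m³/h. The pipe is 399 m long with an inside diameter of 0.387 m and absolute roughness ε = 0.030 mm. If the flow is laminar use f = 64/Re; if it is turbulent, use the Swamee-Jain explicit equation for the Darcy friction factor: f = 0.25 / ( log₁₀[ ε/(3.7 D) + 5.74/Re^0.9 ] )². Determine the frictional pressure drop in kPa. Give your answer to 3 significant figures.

Q = 2480 m³/h = 2480/3600 = 0.6889 m³/s.
Cross-sectional area A = πD²/4 = π(0.387)²/4 = 0.1176 m²; mean velocity V = Q/A = 0.6889/0.1176 = 5.856 m/s.
Reynolds number Re = ρVD/μ = 0.751 · 5.856 · 0.387 / 1.18e-05 = 1.442e+05.
Re > 4000 → turbulent. Relative roughness ε/D = 3e-05/0.387 = 7.75e-05. Swamee-Jain: f = 0.25/(log₁₀[7.75e-05/3.7 + 5.74/1.442e+05^0.9])² = 0.25/(log₁₀[2.1e-05 + 0.000131])² = 0.25/(-3.82)² = 0.01714.
Darcy-Weisbach: ΔP = f(L/D)(ρV²/2) = 0.01714·(399/0.387)·(0.751·5.856²/2) = 0.01714·1031·12.88 = 227.5 Pa.
ΔP = 227.5 Pa = 0.228 kPa.

ΔP ≈ 0.228 kPa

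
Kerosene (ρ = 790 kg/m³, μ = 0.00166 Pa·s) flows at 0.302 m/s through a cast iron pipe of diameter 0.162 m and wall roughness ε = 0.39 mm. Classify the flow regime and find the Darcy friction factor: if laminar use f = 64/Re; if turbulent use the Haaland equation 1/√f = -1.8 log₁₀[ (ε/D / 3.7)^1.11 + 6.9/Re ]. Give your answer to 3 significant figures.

Re = ρVD/μ = 790·0.302·0.162/0.00166 = 2.328e+04.
Re > 4000 → turbulent. ε/D = 0.00039/0.162 = 0.00241; Haaland: 1/√f = -1.8 log₁₀[0.00029 + 0.000296] = 5.817, so f = 0.02955.

f ≈ 0.0296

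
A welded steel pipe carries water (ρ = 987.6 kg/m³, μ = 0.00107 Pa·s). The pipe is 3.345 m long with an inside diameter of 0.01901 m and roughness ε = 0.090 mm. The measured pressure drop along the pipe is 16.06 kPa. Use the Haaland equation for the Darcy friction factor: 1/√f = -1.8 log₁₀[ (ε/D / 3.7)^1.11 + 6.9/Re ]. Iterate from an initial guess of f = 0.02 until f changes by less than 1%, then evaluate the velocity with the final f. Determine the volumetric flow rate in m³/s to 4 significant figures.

Rearranging Darcy-Weisbach: V = √(2·ΔP·D/(f·L·ρ)). With ε/D = 9e-05/0.01901 = 0.00473, iterate starting from f = 0.02:
  f = 0.02 → V = √(2·1.606e+04·0.01901/(0.02·3.345·987.6)) = 3.04 m/s; Re = ρVD/μ = 5.334e+04; f → 0.03154
  f = 0.03154 → V = 2.421 m/s; Re = 4.248e+04; f → 0.03192
  f = 0.03192 → V = 2.406 m/s; Re = 4.222e+04; f → 0.03193
Converged (Δf/f < 1%). With the final f = 0.03193: V = √(2·1.606e+04·0.01901/(0.03193·3.345·987.6)) = 2.406 m/s.
Q = V·A = 2.406·(π/4·0.01901²) = 0.0006828 m³/s = 6.828×10^-4 m³/s.

Q ≈ 6.828×10^-4 m³/s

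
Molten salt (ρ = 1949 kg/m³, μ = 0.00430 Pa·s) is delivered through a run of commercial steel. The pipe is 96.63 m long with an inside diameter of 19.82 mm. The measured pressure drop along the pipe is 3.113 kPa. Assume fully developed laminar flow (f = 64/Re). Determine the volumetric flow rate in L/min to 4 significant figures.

For laminar flow, f = 64/Re with Re = ρVD/μ, so Darcy-Weisbach reduces to ΔP = 32μLV/D². Solving for V: V = ΔP·D²/(32μL) = 3113·(0.01982)²/(32·0.0043·96.63) = 0.09197 m/s.
Check: Re = ρVD/μ = 1949·0.09197·0.01982/0.0043 = 826.2 < 2300, so the laminar assumption holds.
Q = V·A = 0.09197·(π/4·0.01982²) = 2.838e-05 m³/s = 1.703 L/min.

Q ≈ 1.703 L/min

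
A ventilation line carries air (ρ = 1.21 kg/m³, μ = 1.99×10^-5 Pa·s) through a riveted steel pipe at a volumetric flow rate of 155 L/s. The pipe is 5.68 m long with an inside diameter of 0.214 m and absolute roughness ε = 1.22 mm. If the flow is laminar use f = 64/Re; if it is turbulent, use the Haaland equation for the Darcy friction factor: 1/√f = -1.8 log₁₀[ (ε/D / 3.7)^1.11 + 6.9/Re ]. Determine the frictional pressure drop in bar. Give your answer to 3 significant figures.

ΔP ≈ 9.85×10^-5 bar

Q = 155 L/s = 155/1000 = 0.155 m³/s.
Cross-sectional area A = πD²/4 = π(0.214)²/4 = 0.03597 m²; mean velocity V = Q/A = 0.155/0.03597 = 4.309 m/s.
Reynolds number Re = ρVD/μ = 1.21 · 4.309 · 0.214 / 1.99e-05 = 5.607e+04.
Re > 4000 → turbulent. Relative roughness ε/D = 0.00122/0.214 = 0.0057. Haaland: 1/√f = -1.8 log₁₀[(0.0057/3.7)^1.11 + 6.9/5.607e+04] = -1.8 log₁₀[0.000756 + 0.000123] = 5.501, so f = 0.03305.
Darcy-Weisbach: ΔP = f(L/D)(ρV²/2) = 0.03305·(5.68/0.214)·(1.21·4.309²/2) = 0.03305·26.54·11.24 = 9.855 Pa.
ΔP = 9.855 Pa = 9.85×10^-5 bar.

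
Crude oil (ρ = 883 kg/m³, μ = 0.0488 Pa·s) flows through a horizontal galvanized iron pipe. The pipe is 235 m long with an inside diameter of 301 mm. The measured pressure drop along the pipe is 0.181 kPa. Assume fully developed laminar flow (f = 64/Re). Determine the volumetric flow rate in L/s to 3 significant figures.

Q ≈ 3.18 L/s

For laminar flow, f = 64/Re with Re = ρVD/μ, so Darcy-Weisbach reduces to ΔP = 32μLV/D². Solving for V: V = ΔP·D²/(32μL) = 181·(0.301)²/(32·0.0488·235) = 0.04469 m/s.
Check: Re = ρVD/μ = 883·0.04469·0.301/0.0488 = 243.4 < 2300, so the laminar assumption holds.
Q = V·A = 0.04469·(π/4·0.301²) = 0.00318 m³/s = 3.18 L/s.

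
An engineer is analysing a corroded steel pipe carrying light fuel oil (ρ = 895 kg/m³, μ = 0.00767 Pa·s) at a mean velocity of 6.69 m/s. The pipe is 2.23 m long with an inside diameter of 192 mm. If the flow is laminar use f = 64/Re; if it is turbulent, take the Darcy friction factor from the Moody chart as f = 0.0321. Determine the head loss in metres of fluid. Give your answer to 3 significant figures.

Reynolds number Re = ρVD/μ = 895 · 6.69 · 0.192 / 0.00767 = 1.499e+05.
Re > 4000 → turbulent; use the Moody-chart value f = 0.0321.
Darcy-Weisbach: ΔP = f(L/D)(ρV²/2) = 0.0321·(2.23/0.192)·(895·6.69²/2) = 0.0321·11.61·2.003e+04 = 7467 Pa.
Head loss h_f = ΔP/(ρg) = 7467/(895·9.81) = 0.850 m.

h_f ≈ 0.850 m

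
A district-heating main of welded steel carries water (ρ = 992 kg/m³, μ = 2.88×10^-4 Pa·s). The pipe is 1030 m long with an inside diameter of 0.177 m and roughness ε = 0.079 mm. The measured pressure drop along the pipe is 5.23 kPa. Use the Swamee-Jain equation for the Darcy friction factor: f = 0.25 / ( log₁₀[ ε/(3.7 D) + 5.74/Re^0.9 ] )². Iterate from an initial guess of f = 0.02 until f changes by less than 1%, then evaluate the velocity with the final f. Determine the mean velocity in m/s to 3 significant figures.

Rearranging Darcy-Weisbach: V = √(2·ΔP·D/(f·L·ρ)). With ε/D = 7.9e-05/0.177 = 0.000446, iterate starting from f = 0.02:
  f = 0.02 → V = √(2·5230·0.177/(0.02·1030·992)) = 0.301 m/s; Re = ρVD/μ = 1.835e+05; f → 0.0188
  f = 0.0188 → V = 0.3104 m/s; Re = 1.893e+05; f → 0.01874
Converged (Δf/f < 1%). With the final f = 0.01874: V = √(2·5230·0.177/(0.01874·1030·992)) = 0.3109 m/s.

V ≈ 0.311 m/s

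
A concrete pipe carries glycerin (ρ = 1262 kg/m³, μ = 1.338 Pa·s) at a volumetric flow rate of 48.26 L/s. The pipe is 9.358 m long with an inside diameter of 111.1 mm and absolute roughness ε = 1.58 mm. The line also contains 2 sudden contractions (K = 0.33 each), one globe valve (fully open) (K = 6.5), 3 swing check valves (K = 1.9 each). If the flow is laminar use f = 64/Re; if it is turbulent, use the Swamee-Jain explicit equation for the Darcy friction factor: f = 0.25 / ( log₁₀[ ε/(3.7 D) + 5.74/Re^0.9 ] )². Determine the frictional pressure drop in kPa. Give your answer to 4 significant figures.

Q = 48.26 L/s = 48.26/1000 = 0.04826 m³/s.
Cross-sectional area A = πD²/4 = π(0.1111)²/4 = 0.009694 m²; mean velocity V = Q/A = 0.04826/0.009694 = 4.978 m/s.
Reynolds number Re = ρVD/μ = 1262 · 4.978 · 0.1111 / 1.34 = 521.7.
Re < 2300 → laminar flow, so f = 64/Re = 64/521.7 = 0.1227 (the turbulent correlation is not needed).
Total minor-loss coefficient ΣK = 2·0.33 + 1·6.5 + 3·1.9 = 12.9.
ΔP = [f·L/D + ΣK]·(ρV²/2) = [0.1227·9.358/0.1111 + 12.9]·(1262·4.978²/2) = [10.33 + 12.9]·1.564e+04 = 3.627e+05 Pa.
ΔP = 3.627e+05 Pa = 362.7 kPa.

ΔP ≈ 362.7 kPa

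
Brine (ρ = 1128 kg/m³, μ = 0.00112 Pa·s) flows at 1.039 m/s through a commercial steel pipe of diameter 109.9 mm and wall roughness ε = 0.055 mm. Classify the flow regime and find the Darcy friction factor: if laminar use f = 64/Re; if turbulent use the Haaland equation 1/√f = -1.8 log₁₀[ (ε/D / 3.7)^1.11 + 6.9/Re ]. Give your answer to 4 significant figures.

f ≈ 0.01973

Re = ρVD/μ = 1128·1.039·0.1099/0.00112 = 1.15e+05.
Re > 4000 → turbulent. ε/D = 5.5e-05/0.1099 = 0.0005; Haaland: 1/√f = -1.8 log₁₀[5.08e-05 + 6e-05] = 7.12, so f = 0.01973.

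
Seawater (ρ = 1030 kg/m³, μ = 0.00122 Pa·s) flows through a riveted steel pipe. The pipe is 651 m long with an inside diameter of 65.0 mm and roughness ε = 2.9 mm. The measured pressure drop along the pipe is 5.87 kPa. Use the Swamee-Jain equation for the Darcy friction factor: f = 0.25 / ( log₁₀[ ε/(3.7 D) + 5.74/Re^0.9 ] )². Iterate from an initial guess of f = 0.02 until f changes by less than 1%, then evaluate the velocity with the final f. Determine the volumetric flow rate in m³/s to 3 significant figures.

Rearranging Darcy-Weisbach: V = √(2·ΔP·D/(f·L·ρ)). With ε/D = 0.0029/0.065 = 0.0446, iterate starting from f = 0.02:
  f = 0.02 → V = √(2·5870·0.065/(0.02·651·1030)) = 0.2385 m/s; Re = ρVD/μ = 1.309e+04; f → 0.07075
  f = 0.07075 → V = 0.1268 m/s; Re = 6960; f → 0.07288
  f = 0.07288 → V = 0.125 m/s; Re = 6858; f → 0.07294
Converged (Δf/f < 1%). With the final f = 0.07294: V = √(2·5870·0.065/(0.07294·651·1030)) = 0.1249 m/s.
Q = V·A = 0.1249·(π/4·0.065²) = 0.0004145 m³/s = 4.14×10^-4 m³/s.

Q ≈ 4.14×10^-4 m³/s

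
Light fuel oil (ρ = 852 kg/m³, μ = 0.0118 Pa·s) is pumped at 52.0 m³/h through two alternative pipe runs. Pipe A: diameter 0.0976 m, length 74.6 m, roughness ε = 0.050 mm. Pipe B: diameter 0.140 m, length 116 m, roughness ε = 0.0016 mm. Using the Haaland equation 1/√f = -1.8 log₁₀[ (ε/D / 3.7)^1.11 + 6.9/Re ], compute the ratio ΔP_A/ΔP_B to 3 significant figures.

ΔP_A/ΔP_B ≈ 3.63

Pipe A: V = Q/A = 0.01444/0.007482 = 1.931 m/s; Re = 1.361e+04; ε/D = 0.000512; Haaland → f = 0.02918; ΔP_A = f(L/D)(ρV²/2) = 3.541e+04 Pa.
Pipe B: V = Q/A = 0.01444/0.01539 = 0.9383 m/s; Re = 9485; ε/D = 1.14e-05; Haaland → f = 0.03135; ΔP_B = f(L/D)(ρV²/2) = 9743 Pa.
ΔP_A/ΔP_B = 3.541e+04/9743 = 3.63.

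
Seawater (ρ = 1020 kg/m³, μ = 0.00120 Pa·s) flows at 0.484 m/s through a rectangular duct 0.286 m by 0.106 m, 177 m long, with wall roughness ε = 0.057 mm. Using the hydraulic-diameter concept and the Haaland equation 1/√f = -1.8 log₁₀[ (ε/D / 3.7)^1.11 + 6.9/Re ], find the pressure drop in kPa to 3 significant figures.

ΔP ≈ 2.86 kPa

Hydraulic diameter D_h = 4A/P = 4·(0.286·0.106)/(2·(0.286+0.106)) = 0.1213/0.784 = 0.1547 m.
Re = ρVD_h/μ = 1020·0.484·0.1547/0.0012 = 6.363e+04.
ε/D_h = 5.7e-05/0.1547 = 0.000369; Haaland gives 1/√f = -1.8 log₁₀[3.61e-05+0.000108] = 6.912, so f = 0.02093.
ΔP = f(L/D_h)(ρV²/2) = 0.02093·177/0.1547·119.5 = 2862 Pa.
ΔP = 2.86 kPa.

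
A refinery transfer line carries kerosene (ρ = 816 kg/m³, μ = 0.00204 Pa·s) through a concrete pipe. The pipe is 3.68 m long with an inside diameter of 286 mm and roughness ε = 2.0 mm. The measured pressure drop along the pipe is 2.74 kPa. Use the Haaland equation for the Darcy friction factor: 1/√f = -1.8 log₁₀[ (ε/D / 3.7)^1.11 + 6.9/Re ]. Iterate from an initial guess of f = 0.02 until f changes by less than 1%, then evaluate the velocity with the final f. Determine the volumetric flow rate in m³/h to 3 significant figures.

Q ≈ 907 m³/h

Rearranging Darcy-Weisbach: V = √(2·ΔP·D/(f·L·ρ)). With ε/D = 0.002/0.286 = 0.00699, iterate starting from f = 0.02:
  f = 0.02 → V = √(2·2740·0.286/(0.02·3.68·816)) = 5.108 m/s; Re = ρVD/μ = 5.844e+05; f → 0.03389
  f = 0.03389 → V = 3.924 m/s; Re = 4.489e+05; f → 0.03393
Converged (Δf/f < 1%). With the final f = 0.03393: V = √(2·2740·0.286/(0.03393·3.68·816)) = 3.922 m/s.
Q = V·A = 3.922·(π/4·0.286²) = 0.252 m³/s = 907 m³/h.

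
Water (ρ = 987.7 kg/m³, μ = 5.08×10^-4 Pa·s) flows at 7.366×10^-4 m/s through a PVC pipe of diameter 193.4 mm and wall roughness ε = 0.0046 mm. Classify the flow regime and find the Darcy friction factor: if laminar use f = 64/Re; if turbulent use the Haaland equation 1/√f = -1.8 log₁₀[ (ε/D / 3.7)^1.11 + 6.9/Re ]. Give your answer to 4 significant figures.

f ≈ 0.2311

Re = ρVD/μ = 987.7·0.0007366·0.1934/0.000508 = 277.
Re < 2300 → laminar, so f = 64/Re = 0.2311 (roughness is irrelevant in laminar flow).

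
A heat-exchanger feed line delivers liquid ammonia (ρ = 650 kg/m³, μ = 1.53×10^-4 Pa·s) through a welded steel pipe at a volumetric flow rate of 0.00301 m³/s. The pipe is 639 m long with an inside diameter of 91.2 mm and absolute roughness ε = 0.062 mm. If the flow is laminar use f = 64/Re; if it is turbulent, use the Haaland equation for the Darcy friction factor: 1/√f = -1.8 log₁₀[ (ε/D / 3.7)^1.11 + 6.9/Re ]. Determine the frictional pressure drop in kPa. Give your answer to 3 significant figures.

Cross-sectional area A = πD²/4 = π(0.0912)²/4 = 0.006533 m²; mean velocity V = Q/A = 0.00301/0.006533 = 0.4608 m/s.
Reynolds number Re = ρVD/μ = 650 · 0.4608 · 0.0912 / 0.000153 = 1.785e+05.
Re > 4000 → turbulent. Relative roughness ε/D = 6.2e-05/0.0912 = 0.00068. Haaland: 1/√f = -1.8 log₁₀[(0.00068/3.7)^1.11 + 6.9/1.785e+05] = -1.8 log₁₀[7.13e-05 + 3.86e-05] = 7.126, so f = 0.01969.
Darcy-Weisbach: ΔP = f(L/D)(ρV²/2) = 0.01969·(639/0.0912)·(650·0.4608²/2) = 0.01969·7007·69 = 9522 Pa.
ΔP = 9522 Pa = 9.52 kPa.

ΔP ≈ 9.52 kPa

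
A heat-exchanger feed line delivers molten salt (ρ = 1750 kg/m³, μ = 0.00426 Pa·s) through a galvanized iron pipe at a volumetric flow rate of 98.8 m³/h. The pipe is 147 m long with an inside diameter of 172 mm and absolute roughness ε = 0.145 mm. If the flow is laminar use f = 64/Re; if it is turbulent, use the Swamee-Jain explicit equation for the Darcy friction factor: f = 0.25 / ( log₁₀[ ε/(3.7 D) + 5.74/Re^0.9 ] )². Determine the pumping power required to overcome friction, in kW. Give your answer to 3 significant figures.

P ≈ 0.636 kW

Q = 98.8 m³/h = 98.8/3600 = 0.02744 m³/s.
Cross-sectional area A = πD²/4 = π(0.172)²/4 = 0.02324 m²; mean velocity V = Q/A = 0.02744/0.02324 = 1.181 m/s.
Reynolds number Re = ρVD/μ = 1750 · 1.181 · 0.172 / 0.00426 = 8.346e+04.
Re > 4000 → turbulent. Relative roughness ε/D = 0.000145/0.172 = 0.000843. Swamee-Jain: f = 0.25/(log₁₀[0.000843/3.7 + 5.74/8.346e+04^0.9])² = 0.25/(log₁₀[0.000228 + 0.000214])² = 0.25/(-3.355)² = 0.02221.
Darcy-Weisbach: ΔP = f(L/D)(ρV²/2) = 0.02221·(147/0.172)·(1750·1.181²/2) = 0.02221·854.7·1221 = 2.317e+04 Pa.
Pumping power P = QΔP = 0.02744·2.317e+04 = 635.9 W = 0.636 kW.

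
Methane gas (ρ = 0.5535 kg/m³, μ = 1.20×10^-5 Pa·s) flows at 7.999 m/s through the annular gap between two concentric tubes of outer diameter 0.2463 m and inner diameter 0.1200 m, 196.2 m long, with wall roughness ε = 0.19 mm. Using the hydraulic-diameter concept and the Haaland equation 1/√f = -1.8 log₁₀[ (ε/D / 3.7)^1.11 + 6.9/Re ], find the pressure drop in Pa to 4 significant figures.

ΔP ≈ 695.3 Pa

Hydraulic diameter D_h = 4A/P = D_o - D_i = 0.2463 - 0.12 = 0.1263 m.
Re = ρVD_h/μ = 0.5535·7.999·0.1263/1.2e-05 = 4.66e+04.
ε/D_h = 0.00019/0.1263 = 0.0015; Haaland gives 1/√f = -1.8 log₁₀[0.000172+0.000148] = 6.29, so f = 0.02528.
ΔP = f(L/D_h)(ρV²/2) = 0.02528·196.2/0.1263·17.71 = 695.3 Pa.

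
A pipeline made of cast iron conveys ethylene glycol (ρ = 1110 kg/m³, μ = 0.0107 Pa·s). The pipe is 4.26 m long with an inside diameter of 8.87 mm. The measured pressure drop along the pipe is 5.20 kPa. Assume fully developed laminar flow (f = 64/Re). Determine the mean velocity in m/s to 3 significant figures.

For laminar flow, f = 64/Re with Re = ρVD/μ, so Darcy-Weisbach reduces to ΔP = 32μLV/D². Solving for V: V = ΔP·D²/(32μL) = 5200·(0.00887)²/(32·0.0107·4.26) = 0.2805 m/s.
Check: Re = ρVD/μ = 1110·0.2805·0.00887/0.0107 = 258.1 < 2300, so the laminar assumption holds.

V ≈ 0.280 m/s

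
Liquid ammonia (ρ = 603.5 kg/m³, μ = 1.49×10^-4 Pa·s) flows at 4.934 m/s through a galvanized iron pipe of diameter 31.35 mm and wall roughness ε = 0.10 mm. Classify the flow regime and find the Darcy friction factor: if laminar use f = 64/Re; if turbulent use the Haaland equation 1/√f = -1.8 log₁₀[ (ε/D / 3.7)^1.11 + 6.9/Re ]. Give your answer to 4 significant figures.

Re = ρVD/μ = 603.5·4.934·0.03135/0.000149 = 6.265e+05.
Re > 4000 → turbulent. ε/D = 0.0001/0.03135 = 0.00319; Haaland: 1/√f = -1.8 log₁₀[0.000397 + 1.1e-05] = 6.101, so f = 0.02686.

f ≈ 0.02686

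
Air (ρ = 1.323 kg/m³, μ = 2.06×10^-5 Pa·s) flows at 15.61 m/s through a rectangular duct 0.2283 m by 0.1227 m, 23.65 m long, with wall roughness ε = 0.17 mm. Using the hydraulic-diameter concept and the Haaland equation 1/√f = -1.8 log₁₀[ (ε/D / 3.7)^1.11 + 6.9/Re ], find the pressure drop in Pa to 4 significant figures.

ΔP ≈ 512.0 Pa

Hydraulic diameter D_h = 4A/P = 4·(0.2283·0.1227)/(2·(0.2283+0.1227)) = 0.112/0.702 = 0.1596 m.
Re = ρVD_h/μ = 1.323·15.61·0.1596/2.06e-05 = 1.6e+05.
ε/D_h = 0.00017/0.1596 = 0.00107; Haaland gives 1/√f = -1.8 log₁₀[0.000117+4.31e-05] = 6.83, so f = 0.02144.
ΔP = f(L/D_h)(ρV²/2) = 0.02144·23.65/0.1596·161.2 = 512 Pa.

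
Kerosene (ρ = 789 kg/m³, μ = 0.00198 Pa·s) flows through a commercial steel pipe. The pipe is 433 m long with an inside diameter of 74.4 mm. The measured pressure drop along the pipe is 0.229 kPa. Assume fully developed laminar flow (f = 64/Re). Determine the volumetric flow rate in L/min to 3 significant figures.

For laminar flow, f = 64/Re with Re = ρVD/μ, so Darcy-Weisbach reduces to ΔP = 32μLV/D². Solving for V: V = ΔP·D²/(32μL) = 229·(0.0744)²/(32·0.00198·433) = 0.0462 m/s.
Check: Re = ρVD/μ = 789·0.0462·0.0744/0.00198 = 1370 < 2300, so the laminar assumption holds.
Q = V·A = 0.0462·(π/4·0.0744²) = 0.0002009 m³/s = 12.1 L/min.

Q ≈ 12.1 L/min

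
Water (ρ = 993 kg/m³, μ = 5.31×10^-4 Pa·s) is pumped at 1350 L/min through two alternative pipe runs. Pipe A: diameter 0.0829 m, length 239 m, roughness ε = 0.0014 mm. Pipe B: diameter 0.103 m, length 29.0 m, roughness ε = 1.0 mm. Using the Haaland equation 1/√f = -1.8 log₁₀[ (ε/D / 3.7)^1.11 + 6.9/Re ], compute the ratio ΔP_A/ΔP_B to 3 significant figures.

ΔP_A/ΔP_B ≈ 8.23

Pipe A: V = Q/A = 0.0225/0.005398 = 4.169 m/s; Re = 6.462e+05; ε/D = 1.69e-05; Haaland → f = 0.01272; ΔP_A = f(L/D)(ρV²/2) = 3.164e+05 Pa.
Pipe B: V = Q/A = 0.0225/0.008332 = 2.7 m/s; Re = 5.201e+05; ε/D = 0.00971; Haaland → f = 0.03771; ΔP_B = f(L/D)(ρV²/2) = 3.844e+04 Pa.
ΔP_A/ΔP_B = 3.164e+05/3.844e+04 = 8.23.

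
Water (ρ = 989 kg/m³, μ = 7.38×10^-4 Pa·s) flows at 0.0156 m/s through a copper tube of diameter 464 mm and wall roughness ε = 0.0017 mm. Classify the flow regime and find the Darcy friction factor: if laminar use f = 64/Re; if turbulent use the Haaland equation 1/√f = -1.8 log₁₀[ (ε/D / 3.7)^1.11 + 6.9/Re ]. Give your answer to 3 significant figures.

f ≈ 0.0311

Re = ρVD/μ = 989·0.0156·0.464/0.000738 = 9700.
Re > 4000 → turbulent. ε/D = 1.7e-06/0.464 = 3.66e-06; Haaland: 1/√f = -1.8 log₁₀[2.16e-07 + 0.000711] = 5.666, so f = 0.03115.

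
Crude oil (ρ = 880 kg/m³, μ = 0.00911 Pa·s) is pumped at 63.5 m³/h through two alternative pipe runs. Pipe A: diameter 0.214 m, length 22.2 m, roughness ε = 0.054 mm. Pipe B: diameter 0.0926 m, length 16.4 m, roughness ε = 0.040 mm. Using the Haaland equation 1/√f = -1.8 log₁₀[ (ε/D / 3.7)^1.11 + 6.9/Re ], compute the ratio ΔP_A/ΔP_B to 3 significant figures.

ΔP_A/ΔP_B ≈ 0.0249

Pipe A: V = Q/A = 0.01764/0.03597 = 0.4904 m/s; Re = 1.014e+04; ε/D = 0.000252; Haaland → f = 0.03106; ΔP_A = f(L/D)(ρV²/2) = 341 Pa.
Pipe B: V = Q/A = 0.01764/0.006735 = 2.619 m/s; Re = 2.343e+04; ε/D = 0.000432; Haaland → f = 0.02561; ΔP_B = f(L/D)(ρV²/2) = 1.369e+04 Pa.
ΔP_A/ΔP_B = 341/1.369e+04 = 0.0249.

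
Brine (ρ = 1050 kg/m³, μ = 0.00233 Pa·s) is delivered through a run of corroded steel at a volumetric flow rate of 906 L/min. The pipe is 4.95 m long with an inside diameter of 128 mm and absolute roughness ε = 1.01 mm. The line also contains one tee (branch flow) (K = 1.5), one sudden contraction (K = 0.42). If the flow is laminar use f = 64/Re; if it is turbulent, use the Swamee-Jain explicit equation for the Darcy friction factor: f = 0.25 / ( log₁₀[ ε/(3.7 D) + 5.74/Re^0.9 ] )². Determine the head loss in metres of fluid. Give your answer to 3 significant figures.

h_f ≈ 0.233 m

Q = 906 L/min = 906/60000 = 0.0151 m³/s.
Cross-sectional area A = πD²/4 = π(0.128)²/4 = 0.01287 m²; mean velocity V = Q/A = 0.0151/0.01287 = 1.173 m/s.
Reynolds number Re = ρVD/μ = 1050 · 1.173 · 0.128 / 0.00233 = 6.769e+04.
Re > 4000 → turbulent. Relative roughness ε/D = 0.00101/0.128 = 0.00789. Swamee-Jain: f = 0.25/(log₁₀[0.00789/3.7 + 5.74/6.769e+04^0.9])² = 0.25/(log₁₀[0.00213 + 0.000258])² = 0.25/(-2.622)² = 0.03638.
Total minor-loss coefficient ΣK = 1·1.5 + 1·0.42 = 1.92.
ΔP = [f·L/D + ΣK]·(ρV²/2) = [0.03638·4.95/0.128 + 1.92]·(1050·1.173²/2) = [1.407 + 1.92]·722.9 = 2405 Pa.
Head loss h_f = ΔP/(ρg) = 2405/(1050·9.81) = 0.233 m.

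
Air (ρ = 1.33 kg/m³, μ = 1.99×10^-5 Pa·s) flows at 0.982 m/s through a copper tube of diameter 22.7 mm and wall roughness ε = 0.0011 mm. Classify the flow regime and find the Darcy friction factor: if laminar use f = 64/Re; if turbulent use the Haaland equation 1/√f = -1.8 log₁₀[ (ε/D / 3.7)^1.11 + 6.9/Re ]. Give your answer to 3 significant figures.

Re = ρVD/μ = 1.33·0.982·0.0227/1.99e-05 = 1490.
Re < 2300 → laminar, so f = 64/Re = 0.04296 (roughness is irrelevant in laminar flow).

f ≈ 0.0430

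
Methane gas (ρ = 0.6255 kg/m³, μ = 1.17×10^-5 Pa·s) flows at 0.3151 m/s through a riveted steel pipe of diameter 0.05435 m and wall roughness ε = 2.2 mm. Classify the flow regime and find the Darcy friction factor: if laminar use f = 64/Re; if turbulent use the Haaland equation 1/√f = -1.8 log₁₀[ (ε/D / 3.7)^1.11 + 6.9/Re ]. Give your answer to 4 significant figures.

f ≈ 0.06990

Re = ρVD/μ = 0.6255·0.3151·0.05435/1.17e-05 = 915.6.
Re < 2300 → laminar, so f = 64/Re = 0.0699 (roughness is irrelevant in laminar flow).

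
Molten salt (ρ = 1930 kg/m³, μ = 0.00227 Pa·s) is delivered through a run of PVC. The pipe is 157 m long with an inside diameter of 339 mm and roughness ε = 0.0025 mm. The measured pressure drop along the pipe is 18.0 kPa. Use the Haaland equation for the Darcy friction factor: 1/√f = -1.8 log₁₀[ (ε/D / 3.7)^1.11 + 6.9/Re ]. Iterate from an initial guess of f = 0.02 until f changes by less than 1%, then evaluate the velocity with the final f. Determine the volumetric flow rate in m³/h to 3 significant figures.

Rearranging Darcy-Weisbach: V = √(2·ΔP·D/(f·L·ρ)). With ε/D = 2.5e-06/0.339 = 7.37e-06, iterate starting from f = 0.02:
  f = 0.02 → V = √(2·1.8e+04·0.339/(0.02·157·1930)) = 1.419 m/s; Re = ρVD/μ = 4.09e+05; f → 0.01362
  f = 0.01362 → V = 1.72 m/s; Re = 4.957e+05; f → 0.01316
  f = 0.01316 → V = 1.749 m/s; Re = 5.041e+05; f → 0.01313
Converged (Δf/f < 1%). With the final f = 0.01313: V = √(2·1.8e+04·0.339/(0.01313·157·1930)) = 1.752 m/s.
Q = V·A = 1.752·(π/4·0.339²) = 0.1581 m³/s = 569 m³/h.

Q ≈ 569 m³/h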